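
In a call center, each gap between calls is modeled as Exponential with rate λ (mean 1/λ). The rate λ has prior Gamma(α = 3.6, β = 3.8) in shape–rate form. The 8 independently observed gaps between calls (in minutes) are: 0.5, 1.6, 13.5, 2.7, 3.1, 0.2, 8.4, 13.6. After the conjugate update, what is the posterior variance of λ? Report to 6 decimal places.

0.005163

With a Gamma(shape α, rate β) prior on the exponential rate λ, the posterior after n observations with total T = Σxᵢ is Gamma(α+n, β+T).
Sum of observations T = 43.6 minutes; n = 8.
Posterior: Gamma(3.6+8, 3.8+43.6) = Gamma(11.6, 47.4).
Var = α/β² = 0.005163.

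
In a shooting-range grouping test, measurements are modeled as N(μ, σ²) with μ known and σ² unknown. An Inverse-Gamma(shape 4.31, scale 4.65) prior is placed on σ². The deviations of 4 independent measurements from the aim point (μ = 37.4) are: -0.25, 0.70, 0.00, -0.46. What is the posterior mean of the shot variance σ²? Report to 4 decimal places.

0.9477

With known mean μ and an Inverse-Gamma(α, β) prior on σ², the Normal likelihood is conjugate: posterior is Inv-Gamma(α + n/2, β + Σ(xᵢ−μ)²/2).
Σ(xᵢ−μ)² = (-0.25)² + (0.70)² + (0.00)² + (-0.46)² = 0.7641.
Posterior: Inv-Gamma(4.31 + 4/2, 4.65 + 0.7641/2) = Inv-Gamma(6.31, 5.03205).
E[σ²|data] = β/(α−1) = 5.03205/5.31 = 0.9477.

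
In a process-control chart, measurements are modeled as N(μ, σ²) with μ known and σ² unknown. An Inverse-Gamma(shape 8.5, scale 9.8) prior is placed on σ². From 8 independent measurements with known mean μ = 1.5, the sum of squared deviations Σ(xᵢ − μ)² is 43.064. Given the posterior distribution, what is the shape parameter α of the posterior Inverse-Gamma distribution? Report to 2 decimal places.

12.50

With known mean μ and an Inverse-Gamma(α, β) prior on σ², the Normal likelihood is conjugate: posterior is Inv-Gamma(α + n/2, β + Σ(xᵢ−μ)²/2).
Posterior: Inv-Gamma(8.5 + 8/2, 9.8 + 43.064/2) = Inv-Gamma(12.50, 31.3320).
Posterior α = 12.50.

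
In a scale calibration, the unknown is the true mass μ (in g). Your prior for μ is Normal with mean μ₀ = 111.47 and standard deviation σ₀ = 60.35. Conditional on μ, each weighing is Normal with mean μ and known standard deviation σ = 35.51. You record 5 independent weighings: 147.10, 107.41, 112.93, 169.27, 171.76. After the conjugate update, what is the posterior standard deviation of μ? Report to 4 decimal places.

15.3577

For Normal data with known variance σ², a Normal(μ₀, σ₀²) prior on μ is conjugate. Posterior precision = 1/σ₀² + n/σ²; posterior mean is the precision-weighted average of μ₀ and x̄.
σ₀² = 60.35² = 3642.1225, σ² = 35.51² = 1260.9601; σ² + n·σ₀² = 1260.9601 + 5·3642.1225 = 19471.5726.
Posterior precision = 1/σ₀² + n/σ² = 1/3642.1225 + 5/1260.9601 = (σ² + n·σ₀²)/(σ₀²σ²) = 19471.5726/(3642.1225·1260.9601); posterior variance σₙ² = σ₀²σ²/(σ² + n·σ₀²) = 3642.1225·1260.9601/19471.5726 = 235.860310.
Posterior SD = √σₙ² = √(3642.1225·1260.9601/19471.5726) = 15.3577.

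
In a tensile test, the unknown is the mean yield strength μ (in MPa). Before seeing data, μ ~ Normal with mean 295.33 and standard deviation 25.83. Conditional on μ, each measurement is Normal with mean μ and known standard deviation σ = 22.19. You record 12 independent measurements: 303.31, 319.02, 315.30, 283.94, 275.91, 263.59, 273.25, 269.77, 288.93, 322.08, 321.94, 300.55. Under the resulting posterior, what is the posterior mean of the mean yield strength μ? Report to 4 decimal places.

294.8299

For Normal data with known variance σ², a Normal(μ₀, σ₀²) prior on μ is conjugate. Posterior precision = 1/σ₀² + n/σ²; posterior mean is the precision-weighted average of μ₀ and x̄.
Σxᵢ = 303.31 + 319.02 + 315.30 + 283.94 + 275.91 + 263.59 + 273.25 + 269.77 + 288.93 + 322.08 + 321.94 + 300.55 = 3537.59, so n·x̄ = 3537.59.
σ₀² = 25.83² = 667.1889, σ² = 22.19² = 492.3961; σ² + n·σ₀² = 492.3961 + 12·667.1889 = 8498.6629.
Posterior mean = (μ₀/σ₀² + n·x̄/σ²)/(1/σ₀² + n/σ²) = (σ²·μ₀ + σ₀²·n·x̄)/(σ² + n·σ₀²) = (492.3961·295.33 + 667.1889·3537.59)/8498.6629 = 2505660.120964/8498.6629 = 294.8299.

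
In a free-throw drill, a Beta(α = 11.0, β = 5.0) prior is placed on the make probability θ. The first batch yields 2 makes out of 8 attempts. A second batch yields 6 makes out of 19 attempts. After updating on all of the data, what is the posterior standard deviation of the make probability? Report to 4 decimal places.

The Beta prior is conjugate to a Binomial/Bernoulli likelihood; the update adds successes to α and failures to β.
After batch 1: Beta(11.0+2, 5.0+6) = Beta(13.0, 11.0).
After batch 2: Beta(13.0+6, 11.0+13) = Beta(19.0, 24.0).
Var = αβ/((α+β)²(α+β+1)) = 19.0·24.0/(43.0²·44.0) = 0.00560500; SD = √0.00560500 = 0.0749.

0.0749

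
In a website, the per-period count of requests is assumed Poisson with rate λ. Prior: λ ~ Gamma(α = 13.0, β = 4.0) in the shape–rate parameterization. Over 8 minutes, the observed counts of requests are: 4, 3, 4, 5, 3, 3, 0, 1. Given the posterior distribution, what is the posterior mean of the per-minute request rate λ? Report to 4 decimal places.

With a Gamma(shape α, rate β) prior, the Poisson likelihood is conjugate: the posterior is Gamma(α + ΣXᵢ, β + n).
Sum of counts S = 23 over n = 8 minutes.
Posterior: Gamma(α+S, β+n) = Gamma(13.0+23, 4.0+8) = Gamma(36.0, 12.0).
Posterior mean = α/β = 36.0/12.0 = 3.0000.

3.0000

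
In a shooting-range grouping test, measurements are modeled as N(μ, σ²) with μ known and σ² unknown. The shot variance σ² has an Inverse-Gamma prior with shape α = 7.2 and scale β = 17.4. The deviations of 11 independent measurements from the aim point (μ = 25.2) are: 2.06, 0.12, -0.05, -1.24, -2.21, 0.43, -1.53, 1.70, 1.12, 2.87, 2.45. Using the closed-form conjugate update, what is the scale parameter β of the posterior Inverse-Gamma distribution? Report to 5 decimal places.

With known mean μ and an Inverse-Gamma(α, β) prior on σ², the Normal likelihood is conjugate: posterior is Inv-Gamma(α + n/2, β + Σ(xᵢ−μ)²/2).
Σ(xᵢ−μ)² = (2.06)² + (0.12)² + (-0.05)² + (-1.24)² + (-2.21)² + (0.43)² + (-1.53)² + (1.70)² + (1.12)² + (2.87)² + (2.45)² = 31.5918.
Posterior: Inv-Gamma(7.2 + 11/2, 17.4 + 31.5918/2) = Inv-Gamma(12.70, 33.19590).
Posterior β = 33.19590.

33.19590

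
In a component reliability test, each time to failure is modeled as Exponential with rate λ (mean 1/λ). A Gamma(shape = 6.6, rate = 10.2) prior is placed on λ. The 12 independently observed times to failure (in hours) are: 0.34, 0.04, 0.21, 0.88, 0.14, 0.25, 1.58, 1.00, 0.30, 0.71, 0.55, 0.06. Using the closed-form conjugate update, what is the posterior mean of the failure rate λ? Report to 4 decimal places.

With a Gamma(shape α, rate β) prior on the exponential rate λ, the posterior after n observations with total T = Σxᵢ is Gamma(α+n, β+T).
Sum of observations T = 6.06 hours; n = 12.
Posterior: Gamma(6.6+12, 10.2+6.06) = Gamma(18.6, 16.26).
Posterior mean of λ = α/β = 18.6/16.26 = 1.1439.

1.1439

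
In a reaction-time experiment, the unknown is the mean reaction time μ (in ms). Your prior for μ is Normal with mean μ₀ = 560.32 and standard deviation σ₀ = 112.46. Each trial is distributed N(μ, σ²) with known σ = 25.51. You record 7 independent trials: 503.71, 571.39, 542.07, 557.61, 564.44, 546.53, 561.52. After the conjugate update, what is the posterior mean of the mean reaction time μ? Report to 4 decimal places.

549.6882

For Normal data with known variance σ², a Normal(μ₀, σ₀²) prior on μ is conjugate. Posterior precision = 1/σ₀² + n/σ²; posterior mean is the precision-weighted average of μ₀ and x̄.
Σxᵢ = 503.71 + 571.39 + 542.07 + 557.61 + 564.44 + 546.53 + 561.52 = 3847.27, so n·x̄ = 3847.27.
σ₀² = 112.46² = 12647.2516, σ² = 25.51² = 650.7601; σ² + n·σ₀² = 650.7601 + 7·12647.2516 = 89181.5213.
Posterior mean = (μ₀/σ₀² + n·x̄/σ²)/(1/σ₀² + n/σ²) = (σ²·μ₀ + σ₀²·n·x̄)/(σ² + n·σ₀²) = (650.7601·560.32 + 12647.2516·3847.27)/89181.5213 = 49022025.562364/89181.5213 = 549.6882.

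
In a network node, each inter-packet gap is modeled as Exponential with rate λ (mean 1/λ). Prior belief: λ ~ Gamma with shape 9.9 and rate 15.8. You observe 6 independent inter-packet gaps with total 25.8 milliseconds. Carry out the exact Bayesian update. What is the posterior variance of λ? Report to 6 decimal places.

With a Gamma(shape α, rate β) prior on the exponential rate λ, the posterior after n observations with total T = Σxᵢ is Gamma(α+n, β+T).
Posterior: Gamma(9.9+6, 15.8+25.8) = Gamma(15.9, 41.6).
Var = α/β² = 0.009188.

0.009188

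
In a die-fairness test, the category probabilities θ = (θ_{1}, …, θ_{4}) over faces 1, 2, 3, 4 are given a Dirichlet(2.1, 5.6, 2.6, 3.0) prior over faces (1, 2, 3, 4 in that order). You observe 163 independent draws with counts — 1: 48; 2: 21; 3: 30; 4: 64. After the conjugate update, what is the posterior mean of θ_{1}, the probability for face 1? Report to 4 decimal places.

0.2842

The Dirichlet prior is conjugate to the Multinomial likelihood: each posterior αⱼ = prior αⱼ + observed count nⱼ.
Posterior concentration: (50.1, 26.6, 32.6, 67.0), total = 176.3.
E[θ_{1}|data] = α_{1}/Σα = 50.1/176.3 = 0.2842.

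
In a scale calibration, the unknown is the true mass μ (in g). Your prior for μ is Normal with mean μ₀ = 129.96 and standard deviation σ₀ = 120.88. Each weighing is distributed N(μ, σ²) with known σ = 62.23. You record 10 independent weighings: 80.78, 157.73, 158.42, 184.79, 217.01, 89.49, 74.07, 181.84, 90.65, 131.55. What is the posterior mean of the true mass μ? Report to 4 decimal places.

For Normal data with known variance σ², a Normal(μ₀, σ₀²) prior on μ is conjugate. Posterior precision = 1/σ₀² + n/σ²; posterior mean is the precision-weighted average of μ₀ and x̄.
Σxᵢ = 80.78 + 157.73 + 158.42 + 184.79 + 217.01 + 89.49 + 74.07 + 181.84 + 90.65 + 131.55 = 1366.33, so n·x̄ = 1366.33.
σ₀² = 120.88² = 14611.9744, σ² = 62.23² = 3872.5729; σ² + n·σ₀² = 3872.5729 + 10·14611.9744 = 149992.3169.
Posterior mean = (μ₀/σ₀² + n·x̄/σ²)/(1/σ₀² + n/σ²) = (σ²·μ₀ + σ₀²·n·x̄)/(σ² + n·σ₀²) = (3872.5729·129.96 + 14611.9744·1366.33)/149992.3169 = 20468058.556036/149992.3169 = 136.4607.

136.4607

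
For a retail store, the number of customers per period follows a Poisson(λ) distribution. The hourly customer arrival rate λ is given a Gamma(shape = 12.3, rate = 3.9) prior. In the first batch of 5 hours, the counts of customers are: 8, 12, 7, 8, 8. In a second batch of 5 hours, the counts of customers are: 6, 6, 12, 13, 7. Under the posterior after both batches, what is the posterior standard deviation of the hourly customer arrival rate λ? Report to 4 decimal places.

0.7169

With a Gamma(shape α, rate β) prior, the Poisson likelihood is conjugate: the posterior is Gamma(α + ΣXᵢ, β + n).
Batch 1: sum of counts S = 43 over n = 5 hours.
After batch 1: Gamma(α+S, β+n) = Gamma(12.3+43, 3.9+5) = Gamma(55.3, 8.9).
Batch 2: sum of counts S = 44 over n = 5 hours.
After batch 2: Gamma(α+S, β+n) = Gamma(55.3+44, 8.9+5) = Gamma(99.3, 13.9).
SD = √α/β = √99.3/13.9 = 0.7169.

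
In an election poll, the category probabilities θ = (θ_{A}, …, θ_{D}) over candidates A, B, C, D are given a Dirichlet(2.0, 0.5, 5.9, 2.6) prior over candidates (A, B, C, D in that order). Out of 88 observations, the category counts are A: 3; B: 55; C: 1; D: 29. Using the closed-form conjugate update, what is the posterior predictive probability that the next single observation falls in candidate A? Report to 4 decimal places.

0.0505

The Dirichlet prior is conjugate to the Multinomial likelihood: each posterior αⱼ = prior αⱼ + observed count nⱼ.
Posterior concentration: (5.0, 55.5, 6.9, 31.6), total = 99.0.
P(next = A | data) = α_{A}/Σα = 0.0505.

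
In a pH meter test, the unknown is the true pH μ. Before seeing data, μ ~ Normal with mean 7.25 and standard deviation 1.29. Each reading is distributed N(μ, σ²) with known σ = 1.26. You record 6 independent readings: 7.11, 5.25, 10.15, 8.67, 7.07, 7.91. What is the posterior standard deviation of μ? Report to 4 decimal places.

0.4778

For Normal data with known variance σ², a Normal(μ₀, σ₀²) prior on μ is conjugate. Posterior precision = 1/σ₀² + n/σ²; posterior mean is the precision-weighted average of μ₀ and x̄.
σ₀² = 1.29² = 1.6641, σ² = 1.26² = 1.5876; σ² + n·σ₀² = 1.5876 + 6·1.6641 = 11.5722.
Posterior precision = 1/σ₀² + n/σ² = 1/1.6641 + 6/1.5876 = (σ² + n·σ₀²)/(σ₀²σ²) = 11.5722/(1.6641·1.5876); posterior variance σₙ² = σ₀²σ²/(σ² + n·σ₀²) = 1.6641·1.5876/11.5722 = 0.228299.
Posterior SD = √σₙ² = √(1.6641·1.5876/11.5722) = 0.4778.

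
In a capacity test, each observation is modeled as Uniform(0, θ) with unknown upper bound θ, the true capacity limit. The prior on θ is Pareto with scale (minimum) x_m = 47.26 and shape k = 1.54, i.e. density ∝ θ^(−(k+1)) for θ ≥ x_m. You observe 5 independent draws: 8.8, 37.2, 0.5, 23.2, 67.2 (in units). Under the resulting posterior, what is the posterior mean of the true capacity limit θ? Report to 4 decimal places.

79.3300

A Pareto(scale x_m, shape k) prior on the upper bound θ of Uniform(0, θ) is conjugate: posterior is Pareto(max(x_m, max xᵢ), k + n).
Sample maximum = 67.2; prior scale x_m = 47.26 → posterior scale = max = 67.20.
Posterior shape = 1.54 + 5 = 6.54.
E[θ|data] = k·x_m/(k−1) = 6.54·67.20/5.54 = 79.3300.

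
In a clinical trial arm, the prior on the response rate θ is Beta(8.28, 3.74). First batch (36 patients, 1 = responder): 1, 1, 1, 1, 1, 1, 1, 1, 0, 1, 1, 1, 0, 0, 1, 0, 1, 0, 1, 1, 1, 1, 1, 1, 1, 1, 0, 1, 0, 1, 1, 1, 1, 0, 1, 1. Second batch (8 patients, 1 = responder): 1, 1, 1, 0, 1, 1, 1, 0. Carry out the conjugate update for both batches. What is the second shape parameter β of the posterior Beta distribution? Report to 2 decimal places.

13.74

The Beta prior is conjugate to a Binomial/Bernoulli likelihood; the update adds successes to α and failures to β.
After batch 1: Beta(8.28+28, 3.74+8) = Beta(36.28, 11.74).
After batch 2: Beta(36.28+6, 11.74+2) = Beta(42.28, 13.74).
Posterior β = 13.74.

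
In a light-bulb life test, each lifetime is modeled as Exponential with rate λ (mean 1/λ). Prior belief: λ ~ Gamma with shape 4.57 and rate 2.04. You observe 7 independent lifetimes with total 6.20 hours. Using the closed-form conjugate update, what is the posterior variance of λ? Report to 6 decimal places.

0.170404

With a Gamma(shape α, rate β) prior on the exponential rate λ, the posterior after n observations with total T = Σxᵢ is Gamma(α+n, β+T).
Posterior: Gamma(4.57+7, 2.04+6.20) = Gamma(11.57, 8.24).
Var = α/β² = 0.170404.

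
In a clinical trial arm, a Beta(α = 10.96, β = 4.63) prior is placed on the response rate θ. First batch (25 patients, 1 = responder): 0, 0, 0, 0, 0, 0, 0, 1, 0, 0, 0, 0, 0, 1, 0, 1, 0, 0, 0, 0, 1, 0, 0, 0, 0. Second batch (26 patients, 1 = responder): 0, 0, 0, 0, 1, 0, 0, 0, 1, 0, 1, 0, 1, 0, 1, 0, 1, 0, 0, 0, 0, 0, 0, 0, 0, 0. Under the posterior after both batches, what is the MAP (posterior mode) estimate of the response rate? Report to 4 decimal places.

0.3090

The Beta prior is conjugate to a Binomial/Bernoulli likelihood; the update adds successes to α and failures to β.
After batch 1: Beta(10.96+4, 4.63+21) = Beta(14.96, 25.63).
After batch 2: Beta(14.96+6, 25.63+20) = Beta(20.96, 45.63).
Mode of Beta(a,b) for a,b>1 is (a−1)/(a+b−2) = 19.96/64.59 = 0.3090.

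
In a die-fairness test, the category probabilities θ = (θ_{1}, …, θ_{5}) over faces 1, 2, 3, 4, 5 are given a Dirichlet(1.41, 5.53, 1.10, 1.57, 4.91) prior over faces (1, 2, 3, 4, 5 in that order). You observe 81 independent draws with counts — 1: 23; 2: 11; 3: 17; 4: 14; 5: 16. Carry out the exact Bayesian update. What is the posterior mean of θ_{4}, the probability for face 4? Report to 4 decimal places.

The Dirichlet prior is conjugate to the Multinomial likelihood: each posterior αⱼ = prior αⱼ + observed count nⱼ.
Posterior concentration: (24.41, 16.53, 18.10, 15.57, 20.91), total = 95.52.
E[θ_{4}|data] = α_{4}/Σα = 15.57/95.52 = 0.1630.

0.1630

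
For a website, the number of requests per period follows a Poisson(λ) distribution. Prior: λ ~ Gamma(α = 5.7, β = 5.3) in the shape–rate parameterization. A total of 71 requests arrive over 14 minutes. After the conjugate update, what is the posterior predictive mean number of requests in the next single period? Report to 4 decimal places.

3.9741

With a Gamma(shape α, rate β) prior, the Poisson likelihood is conjugate: the posterior is Gamma(α + ΣXᵢ, β + n).
Posterior: Gamma(α+S, β+n) = Gamma(5.7+71, 5.3+14) = Gamma(76.7, 19.3).
The predictive distribution for one future period is NegBinom with mean α/β = 3.9741.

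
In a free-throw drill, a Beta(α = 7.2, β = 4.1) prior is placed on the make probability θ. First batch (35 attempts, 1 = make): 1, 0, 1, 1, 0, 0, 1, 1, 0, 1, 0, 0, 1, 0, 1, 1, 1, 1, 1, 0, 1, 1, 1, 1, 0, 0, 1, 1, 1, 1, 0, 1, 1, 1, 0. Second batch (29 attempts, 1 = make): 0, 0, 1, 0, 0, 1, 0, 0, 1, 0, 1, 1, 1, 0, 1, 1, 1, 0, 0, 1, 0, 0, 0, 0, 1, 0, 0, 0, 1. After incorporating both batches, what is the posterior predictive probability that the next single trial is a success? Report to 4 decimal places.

0.5604

The Beta prior is conjugate to a Binomial/Bernoulli likelihood; the update adds successes to α and failures to β.
After batch 1: Beta(7.2+23, 4.1+12) = Beta(30.2, 16.1).
After batch 2: Beta(30.2+12, 16.1+17) = Beta(42.2, 33.1).
For a single future Bernoulli trial, P(success | data) = α/(α+β) = 0.5604.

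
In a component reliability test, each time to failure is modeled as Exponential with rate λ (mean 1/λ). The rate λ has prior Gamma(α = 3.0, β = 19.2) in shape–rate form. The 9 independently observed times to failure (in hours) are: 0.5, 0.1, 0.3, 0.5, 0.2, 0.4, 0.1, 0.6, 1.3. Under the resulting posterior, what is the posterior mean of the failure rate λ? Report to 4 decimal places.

0.5172

With a Gamma(shape α, rate β) prior on the exponential rate λ, the posterior after n observations with total T = Σxᵢ is Gamma(α+n, β+T).
Sum of observations T = 4.0 hours; n = 9.
Posterior: Gamma(3.0+9, 19.2+4.0) = Gamma(12.0, 23.2).
Posterior mean of λ = α/β = 12.0/23.2 = 0.5172.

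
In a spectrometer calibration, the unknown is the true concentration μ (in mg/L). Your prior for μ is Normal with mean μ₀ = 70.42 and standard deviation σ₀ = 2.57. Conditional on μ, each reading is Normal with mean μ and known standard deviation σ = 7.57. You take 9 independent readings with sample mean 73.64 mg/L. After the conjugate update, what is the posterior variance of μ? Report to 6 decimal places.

For Normal data with known variance σ², a Normal(μ₀, σ₀²) prior on μ is conjugate. Posterior precision = 1/σ₀² + n/σ²; posterior mean is the precision-weighted average of μ₀ and x̄.
σ₀² = 2.57² = 6.6049, σ² = 7.57² = 57.3049; σ² + n·σ₀² = 57.3049 + 9·6.6049 = 116.749.
Posterior precision = 1/σ₀² + n/σ² = 1/6.6049 + 9/57.3049 = (σ² + n·σ₀²)/(σ₀²σ²) = 116.749/(6.6049·57.3049); posterior variance σₙ² = σ₀²σ²/(σ² + n·σ₀²) = 6.6049·57.3049/116.749 = 3.241939.

3.241939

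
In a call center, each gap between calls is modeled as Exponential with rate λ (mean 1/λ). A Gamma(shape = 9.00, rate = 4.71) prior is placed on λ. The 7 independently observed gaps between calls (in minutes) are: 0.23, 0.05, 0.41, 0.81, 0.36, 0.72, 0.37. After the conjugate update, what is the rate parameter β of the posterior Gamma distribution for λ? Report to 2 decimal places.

With a Gamma(shape α, rate β) prior on the exponential rate λ, the posterior after n observations with total T = Σxᵢ is Gamma(α+n, β+T).
Sum of observations T = 2.95 minutes; n = 7.
Posterior: Gamma(9.00+7, 4.71+2.95) = Gamma(16.00, 7.66).
Posterior β = 7.66.

7.66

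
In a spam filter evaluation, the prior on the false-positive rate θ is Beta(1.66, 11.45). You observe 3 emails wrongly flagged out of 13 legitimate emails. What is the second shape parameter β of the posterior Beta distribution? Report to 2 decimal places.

The Beta prior is conjugate to a Binomial/Bernoulli likelihood; the update adds successes to α and failures to β.
Posterior: Beta(α+k, β+n−k) = Beta(1.66+3, 11.45+10) = Beta(4.66, 21.45).
Posterior β = 21.45.

21.45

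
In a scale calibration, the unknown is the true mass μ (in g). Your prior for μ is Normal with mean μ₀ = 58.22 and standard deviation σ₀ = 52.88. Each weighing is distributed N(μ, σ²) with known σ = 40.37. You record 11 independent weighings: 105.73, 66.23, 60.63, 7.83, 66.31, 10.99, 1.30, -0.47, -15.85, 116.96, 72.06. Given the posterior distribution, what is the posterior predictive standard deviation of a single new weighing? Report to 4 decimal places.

For Normal data with known variance σ², a Normal(μ₀, σ₀²) prior on μ is conjugate. Posterior precision = 1/σ₀² + n/σ²; posterior mean is the precision-weighted average of μ₀ and x̄.
σ₀² = 52.88² = 2796.2944, σ² = 40.37² = 1629.7369; σ² + n·σ₀² = 1629.7369 + 11·2796.2944 = 32388.9753.
Posterior precision = 1/σ₀² + n/σ² = 1/2796.2944 + 11/1629.7369 = (σ² + n·σ₀²)/(σ₀²σ²) = 32388.9753/(2796.2944·1629.7369); posterior variance σₙ² = σ₀²σ²/(σ² + n·σ₀²) = 2796.2944·1629.7369/32388.9753 = 140.702944.
Predictive variance for one new observation = σₙ² + σ² = 2796.2944·1629.7369/32388.9753 + 1629.7369 = σ²·(σ₀² + 32388.9753)/32388.9753 = 1629.7369·35185.2697/32388.9753 = 1770.439844; SD = √(1629.7369·35185.2697/32388.9753) = 42.0766.

42.0766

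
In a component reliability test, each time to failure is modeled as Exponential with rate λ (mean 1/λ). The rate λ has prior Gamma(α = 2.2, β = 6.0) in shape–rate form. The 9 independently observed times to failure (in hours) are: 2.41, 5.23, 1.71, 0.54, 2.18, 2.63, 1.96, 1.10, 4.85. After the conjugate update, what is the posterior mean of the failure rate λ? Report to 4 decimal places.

With a Gamma(shape α, rate β) prior on the exponential rate λ, the posterior after n observations with total T = Σxᵢ is Gamma(α+n, β+T).
Sum of observations T = 22.61 hours; n = 9.
Posterior: Gamma(2.2+9, 6.0+22.61) = Gamma(11.2, 28.61).
Posterior mean of λ = α/β = 11.2/28.61 = 0.3915.

0.3915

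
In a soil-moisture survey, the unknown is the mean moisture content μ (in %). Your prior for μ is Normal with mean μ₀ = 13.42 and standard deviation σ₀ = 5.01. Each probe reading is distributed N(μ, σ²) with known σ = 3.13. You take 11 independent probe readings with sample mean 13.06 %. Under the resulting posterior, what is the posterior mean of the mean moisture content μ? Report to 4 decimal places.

For Normal data with known variance σ², a Normal(μ₀, σ₀²) prior on μ is conjugate. Posterior precision = 1/σ₀² + n/σ²; posterior mean is the precision-weighted average of μ₀ and x̄.
n·x̄ = 11·13.06 = 143.66.
σ₀² = 5.01² = 25.1001, σ² = 3.13² = 9.7969; σ² + n·σ₀² = 9.7969 + 11·25.1001 = 285.898.
Posterior mean = (μ₀/σ₀² + n·x̄/σ²)/(1/σ₀² + n/σ²) = (σ²·μ₀ + σ₀²·n·x̄)/(σ² + n·σ₀²) = (9.7969·13.42 + 25.1001·143.66)/285.898 = 3737.354764/285.898 = 13.0723.

13.0723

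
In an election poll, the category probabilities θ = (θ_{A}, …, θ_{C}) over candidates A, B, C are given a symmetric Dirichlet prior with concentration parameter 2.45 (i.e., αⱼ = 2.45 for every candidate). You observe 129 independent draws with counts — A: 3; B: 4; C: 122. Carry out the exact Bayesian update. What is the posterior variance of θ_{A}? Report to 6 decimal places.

The Dirichlet prior is conjugate to the Multinomial likelihood: each posterior αⱼ = prior αⱼ + observed count nⱼ.
Posterior concentration: (5.45, 6.45, 124.45), total = 136.35.
Var[θ_j] = α_j(Σα−α_j)/((Σα)²(Σα+1)) = 5.45·130.90/(136.35²·137.35) = 0.000279.

0.000279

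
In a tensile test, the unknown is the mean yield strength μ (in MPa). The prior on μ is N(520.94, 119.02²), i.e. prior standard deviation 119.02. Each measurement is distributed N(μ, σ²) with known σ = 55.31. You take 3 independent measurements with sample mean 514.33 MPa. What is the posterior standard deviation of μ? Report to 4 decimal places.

30.8424

For Normal data with known variance σ², a Normal(μ₀, σ₀²) prior on μ is conjugate. Posterior precision = 1/σ₀² + n/σ²; posterior mean is the precision-weighted average of μ₀ and x̄.
σ₀² = 119.02² = 14165.7604, σ² = 55.31² = 3059.1961; σ² + n·σ₀² = 3059.1961 + 3·14165.7604 = 45556.4773.
Posterior precision = 1/σ₀² + n/σ² = 1/14165.7604 + 3/3059.1961 = (σ² + n·σ₀²)/(σ₀²σ²) = 45556.4773/(14165.7604·3059.1961); posterior variance σₙ² = σ₀²σ²/(σ² + n·σ₀²) = 14165.7604·3059.1961/45556.4773 = 951.255267.
Posterior SD = √σₙ² = √(14165.7604·3059.1961/45556.4773) = 30.8424.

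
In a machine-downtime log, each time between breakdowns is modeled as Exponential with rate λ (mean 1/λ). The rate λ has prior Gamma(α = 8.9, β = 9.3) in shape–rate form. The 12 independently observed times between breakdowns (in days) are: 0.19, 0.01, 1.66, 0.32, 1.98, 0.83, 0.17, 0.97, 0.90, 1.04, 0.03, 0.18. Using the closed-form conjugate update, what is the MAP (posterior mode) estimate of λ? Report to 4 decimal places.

1.1320

With a Gamma(shape α, rate β) prior on the exponential rate λ, the posterior after n observations with total T = Σxᵢ is Gamma(α+n, β+T).
Sum of observations T = 8.28 days; n = 12.
Posterior: Gamma(8.9+12, 9.3+8.28) = Gamma(20.9, 17.58).
Mode = (α−1)/β = 1.1320.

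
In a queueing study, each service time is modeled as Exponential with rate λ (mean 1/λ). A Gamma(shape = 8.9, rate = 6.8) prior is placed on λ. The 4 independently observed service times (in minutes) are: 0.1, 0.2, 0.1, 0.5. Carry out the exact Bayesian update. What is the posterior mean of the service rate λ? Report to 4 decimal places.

With a Gamma(shape α, rate β) prior on the exponential rate λ, the posterior after n observations with total T = Σxᵢ is Gamma(α+n, β+T).
Sum of observations T = 0.9 minutes; n = 4.
Posterior: Gamma(8.9+4, 6.8+0.9) = Gamma(12.9, 7.7).
Posterior mean of λ = α/β = 12.9/7.7 = 1.6753.

1.6753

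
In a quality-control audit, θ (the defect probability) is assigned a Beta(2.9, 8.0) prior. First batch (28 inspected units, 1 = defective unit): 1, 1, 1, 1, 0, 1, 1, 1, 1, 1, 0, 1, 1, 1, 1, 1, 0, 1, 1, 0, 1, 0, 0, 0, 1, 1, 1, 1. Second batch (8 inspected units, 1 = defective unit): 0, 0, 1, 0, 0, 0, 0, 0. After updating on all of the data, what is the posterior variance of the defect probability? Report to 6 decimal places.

0.005199

The Beta prior is conjugate to a Binomial/Bernoulli likelihood; the update adds successes to α and failures to β.
After batch 1: Beta(2.9+21, 8.0+7) = Beta(23.9, 15.0).
After batch 2: Beta(23.9+1, 15.0+7) = Beta(24.9, 22.0).
Var = αβ/((α+β)²(α+β+1)) = 24.9·22.0/(46.9²·47.9) = 0.005199.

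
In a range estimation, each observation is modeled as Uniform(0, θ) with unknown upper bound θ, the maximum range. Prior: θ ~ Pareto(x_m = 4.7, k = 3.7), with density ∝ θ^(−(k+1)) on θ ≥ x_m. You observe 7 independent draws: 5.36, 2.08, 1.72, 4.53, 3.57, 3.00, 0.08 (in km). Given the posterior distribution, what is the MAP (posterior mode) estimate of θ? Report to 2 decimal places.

A Pareto(scale x_m, shape k) prior on the upper bound θ of Uniform(0, θ) is conjugate: posterior is Pareto(max(x_m, max xᵢ), k + n).
Sample maximum = 5.36; prior scale x_m = 4.7 → posterior scale = max = 5.36.
Posterior shape = 3.7 + 7 = 10.7.
The Pareto density is decreasing on [x_m, ∞), so the mode is x_m = 5.36.

5.36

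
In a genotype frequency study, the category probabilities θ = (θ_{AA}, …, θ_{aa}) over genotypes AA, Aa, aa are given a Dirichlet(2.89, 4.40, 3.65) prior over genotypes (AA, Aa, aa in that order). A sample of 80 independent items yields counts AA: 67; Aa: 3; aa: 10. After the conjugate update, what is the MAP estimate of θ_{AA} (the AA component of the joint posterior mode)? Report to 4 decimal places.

The Dirichlet prior is conjugate to the Multinomial likelihood: each posterior αⱼ = prior αⱼ + observed count nⱼ.
Posterior concentration: (69.89, 7.40, 13.65), total = 90.94.
Joint mode component: (α_{AA}−1)/(Σα−K) = 68.89/87.94 = 0.7834.

0.7834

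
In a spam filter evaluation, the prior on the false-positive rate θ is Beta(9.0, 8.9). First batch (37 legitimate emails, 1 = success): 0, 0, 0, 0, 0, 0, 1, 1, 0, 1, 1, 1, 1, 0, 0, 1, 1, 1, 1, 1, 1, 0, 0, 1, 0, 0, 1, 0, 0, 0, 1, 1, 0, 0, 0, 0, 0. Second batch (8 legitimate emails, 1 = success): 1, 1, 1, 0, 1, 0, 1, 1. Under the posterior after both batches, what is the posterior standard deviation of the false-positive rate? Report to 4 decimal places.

The Beta prior is conjugate to a Binomial/Bernoulli likelihood; the update adds successes to α and failures to β.
After batch 1: Beta(9.0+16, 8.9+21) = Beta(25.0, 29.9).
After batch 2: Beta(25.0+6, 29.9+2) = Beta(31.0, 31.9).
Var = αβ/((α+β)²(α+β+1)) = 31.0·31.9/(62.9²·63.9) = 0.00391156; SD = √0.00391156 = 0.0625.

0.0625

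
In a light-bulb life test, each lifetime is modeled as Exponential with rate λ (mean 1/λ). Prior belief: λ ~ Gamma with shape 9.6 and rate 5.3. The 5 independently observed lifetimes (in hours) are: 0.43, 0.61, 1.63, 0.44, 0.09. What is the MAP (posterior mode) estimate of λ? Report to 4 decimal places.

1.6000

With a Gamma(shape α, rate β) prior on the exponential rate λ, the posterior after n observations with total T = Σxᵢ is Gamma(α+n, β+T).
Sum of observations T = 3.20 hours; n = 5.
Posterior: Gamma(9.6+5, 5.3+3.20) = Gamma(14.6, 8.50).
Mode = (α−1)/β = 1.6000.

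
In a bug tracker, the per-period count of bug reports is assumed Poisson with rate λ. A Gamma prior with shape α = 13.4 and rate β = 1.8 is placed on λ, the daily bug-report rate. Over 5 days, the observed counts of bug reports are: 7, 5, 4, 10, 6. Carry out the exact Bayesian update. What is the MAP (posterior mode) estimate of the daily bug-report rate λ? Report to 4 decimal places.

With a Gamma(shape α, rate β) prior, the Poisson likelihood is conjugate: the posterior is Gamma(α + ΣXᵢ, β + n).
Sum of counts S = 32 over n = 5 days.
Posterior: Gamma(α+S, β+n) = Gamma(13.4+32, 1.8+5) = Gamma(45.4, 6.8).
Mode of Gamma(α,β) for α≥1 is (α−1)/β = 44.4/6.8 = 6.5294.

6.5294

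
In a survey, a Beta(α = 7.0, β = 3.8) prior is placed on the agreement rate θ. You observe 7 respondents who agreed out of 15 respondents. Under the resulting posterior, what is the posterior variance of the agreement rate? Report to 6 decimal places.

0.009261

The Beta prior is conjugate to a Binomial/Bernoulli likelihood; the update adds successes to α and failures to β.
Posterior: Beta(α+k, β+n−k) = Beta(7.0+7, 3.8+8) = Beta(14.0, 11.8).
Var = αβ/((α+β)²(α+β+1)) = 14.0·11.8/(25.8²·26.8) = 0.009261.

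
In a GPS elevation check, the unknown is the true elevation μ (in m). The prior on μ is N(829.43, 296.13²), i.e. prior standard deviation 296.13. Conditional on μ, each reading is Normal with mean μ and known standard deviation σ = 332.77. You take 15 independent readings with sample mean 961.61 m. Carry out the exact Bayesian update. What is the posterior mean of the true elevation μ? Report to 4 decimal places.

951.3465

For Normal data with known variance σ², a Normal(μ₀, σ₀²) prior on μ is conjugate. Posterior precision = 1/σ₀² + n/σ²; posterior mean is the precision-weighted average of μ₀ and x̄.
n·x̄ = 15·961.61 = 14424.15.
σ₀² = 296.13² = 87692.9769, σ² = 332.77² = 110735.8729; σ² + n·σ₀² = 110735.8729 + 15·87692.9769 = 1426130.5264.
Posterior mean = (μ₀/σ₀² + n·x̄/σ²)/(1/σ₀² + n/σ²) = (σ²·μ₀ + σ₀²·n·x̄)/(σ² + n·σ₀²) = (110735.8729·829.43 + 87692.9769·14424.15)/1426130.5264 = 1356744307.811582/1426130.5264 = 951.3465.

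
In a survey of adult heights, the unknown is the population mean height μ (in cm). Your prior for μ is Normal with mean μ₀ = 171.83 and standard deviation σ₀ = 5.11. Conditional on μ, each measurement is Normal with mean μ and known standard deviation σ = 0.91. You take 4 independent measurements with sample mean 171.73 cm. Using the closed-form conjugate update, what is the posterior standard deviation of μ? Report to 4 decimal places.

0.4532

For Normal data with known variance σ², a Normal(μ₀, σ₀²) prior on μ is conjugate. Posterior precision = 1/σ₀² + n/σ²; posterior mean is the precision-weighted average of μ₀ and x̄.
σ₀² = 5.11² = 26.1121, σ² = 0.91² = 0.8281; σ² + n·σ₀² = 0.8281 + 4·26.1121 = 105.2765.
Posterior precision = 1/σ₀² + n/σ² = 1/26.1121 + 4/0.8281 = (σ² + n·σ₀²)/(σ₀²σ²) = 105.2765/(26.1121·0.8281); posterior variance σₙ² = σ₀²σ²/(σ² + n·σ₀²) = 26.1121·0.8281/105.2765 = 0.205397.
Posterior SD = √σₙ² = √(26.1121·0.8281/105.2765) = 0.4532.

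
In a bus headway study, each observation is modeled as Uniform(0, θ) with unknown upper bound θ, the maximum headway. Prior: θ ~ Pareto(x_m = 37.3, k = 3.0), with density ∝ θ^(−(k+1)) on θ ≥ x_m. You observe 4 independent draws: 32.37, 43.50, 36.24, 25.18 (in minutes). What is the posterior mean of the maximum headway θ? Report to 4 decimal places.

A Pareto(scale x_m, shape k) prior on the upper bound θ of Uniform(0, θ) is conjugate: posterior is Pareto(max(x_m, max xᵢ), k + n).
Sample maximum = 43.50; prior scale x_m = 37.3 → posterior scale = max = 43.50.
Posterior shape = 3.0 + 4 = 7.0.
E[θ|data] = k·x_m/(k−1) = 7.0·43.50/6.0 = 50.7500.

50.7500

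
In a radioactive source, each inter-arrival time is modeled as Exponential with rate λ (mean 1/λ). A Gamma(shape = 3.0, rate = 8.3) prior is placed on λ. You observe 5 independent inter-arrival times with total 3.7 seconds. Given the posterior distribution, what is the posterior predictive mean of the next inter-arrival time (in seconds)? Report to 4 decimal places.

1.7143

With a Gamma(shape α, rate β) prior on the exponential rate λ, the posterior after n observations with total T = Σxᵢ is Gamma(α+n, β+T).
Posterior: Gamma(3.0+5, 8.3+3.7) = Gamma(8.0, 12.0).
The predictive distribution for the next observation is Lomax; its mean is β/(α−1) = 12.0/7.0 = 1.7143.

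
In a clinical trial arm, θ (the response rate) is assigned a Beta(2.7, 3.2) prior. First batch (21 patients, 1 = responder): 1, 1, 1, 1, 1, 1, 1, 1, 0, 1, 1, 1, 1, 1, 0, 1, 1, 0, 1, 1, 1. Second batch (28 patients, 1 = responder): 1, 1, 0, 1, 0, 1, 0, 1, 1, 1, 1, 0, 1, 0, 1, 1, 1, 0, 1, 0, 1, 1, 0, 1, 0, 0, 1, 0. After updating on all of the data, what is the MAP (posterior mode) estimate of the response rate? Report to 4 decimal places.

The Beta prior is conjugate to a Binomial/Bernoulli likelihood; the update adds successes to α and failures to β.
After batch 1: Beta(2.7+18, 3.2+3) = Beta(20.7, 6.2).
After batch 2: Beta(20.7+17, 6.2+11) = Beta(37.7, 17.2).
Mode of Beta(a,b) for a,b>1 is (a−1)/(a+b−2) = 36.7/52.9 = 0.6938.

0.6938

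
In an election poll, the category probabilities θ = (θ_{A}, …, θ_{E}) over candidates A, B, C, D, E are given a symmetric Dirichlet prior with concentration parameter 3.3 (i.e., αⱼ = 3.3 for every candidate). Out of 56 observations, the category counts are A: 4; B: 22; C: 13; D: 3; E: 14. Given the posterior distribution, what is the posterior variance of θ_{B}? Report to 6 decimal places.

The Dirichlet prior is conjugate to the Multinomial likelihood: each posterior αⱼ = prior αⱼ + observed count nⱼ.
Posterior concentration: (7.3, 25.3, 16.3, 6.3, 17.3), total = 72.5.
Var[θ_j] = α_j(Σα−α_j)/((Σα)²(Σα+1)) = 25.3·47.2/(72.5²·73.5) = 0.003091.

0.003091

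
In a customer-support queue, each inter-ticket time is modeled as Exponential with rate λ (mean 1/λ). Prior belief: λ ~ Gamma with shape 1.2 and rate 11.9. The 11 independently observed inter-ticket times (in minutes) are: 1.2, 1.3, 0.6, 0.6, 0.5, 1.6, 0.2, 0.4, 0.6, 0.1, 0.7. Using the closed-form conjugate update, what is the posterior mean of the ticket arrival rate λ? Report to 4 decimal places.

With a Gamma(shape α, rate β) prior on the exponential rate λ, the posterior after n observations with total T = Σxᵢ is Gamma(α+n, β+T).
Sum of observations T = 7.8 minutes; n = 11.
Posterior: Gamma(1.2+11, 11.9+7.8) = Gamma(12.2, 19.7).
Posterior mean of λ = α/β = 12.2/19.7 = 0.6193.

0.6193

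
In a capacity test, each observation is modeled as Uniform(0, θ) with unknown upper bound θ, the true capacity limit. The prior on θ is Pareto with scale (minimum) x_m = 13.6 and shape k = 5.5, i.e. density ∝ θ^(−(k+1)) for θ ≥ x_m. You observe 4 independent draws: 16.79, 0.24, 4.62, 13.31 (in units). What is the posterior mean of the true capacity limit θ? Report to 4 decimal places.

A Pareto(scale x_m, shape k) prior on the upper bound θ of Uniform(0, θ) is conjugate: posterior is Pareto(max(x_m, max xᵢ), k + n).
Sample maximum = 16.79; prior scale x_m = 13.6 → posterior scale = max = 16.79.
Posterior shape = 5.5 + 4 = 9.5.
E[θ|data] = k·x_m/(k−1) = 9.5·16.79/8.5 = 18.7653.

18.7653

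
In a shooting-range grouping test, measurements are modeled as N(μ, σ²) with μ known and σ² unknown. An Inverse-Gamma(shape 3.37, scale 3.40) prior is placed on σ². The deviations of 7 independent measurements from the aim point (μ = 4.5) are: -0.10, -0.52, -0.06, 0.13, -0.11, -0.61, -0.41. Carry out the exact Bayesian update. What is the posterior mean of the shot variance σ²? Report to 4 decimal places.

With known mean μ and an Inverse-Gamma(α, β) prior on σ², the Normal likelihood is conjugate: posterior is Inv-Gamma(α + n/2, β + Σ(xᵢ−μ)²/2).
Σ(xᵢ−μ)² = (-0.10)² + (-0.52)² + (-0.06)² + (0.13)² + (-0.11)² + (-0.61)² + (-0.41)² = 0.8532.
Posterior: Inv-Gamma(3.37 + 7/2, 3.40 + 0.8532/2) = Inv-Gamma(6.87, 3.82660).
E[σ²|data] = β/(α−1) = 3.82660/5.87 = 0.6519.

0.6519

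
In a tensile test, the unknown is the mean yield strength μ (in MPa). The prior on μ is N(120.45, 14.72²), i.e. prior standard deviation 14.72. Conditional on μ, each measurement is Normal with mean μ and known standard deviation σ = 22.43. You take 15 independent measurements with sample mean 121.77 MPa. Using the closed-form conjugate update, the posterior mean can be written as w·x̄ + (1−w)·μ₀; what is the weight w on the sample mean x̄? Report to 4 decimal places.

0.8660

For Normal data with known variance σ², a Normal(μ₀, σ₀²) prior on μ is conjugate. Posterior precision = 1/σ₀² + n/σ²; posterior mean is the precision-weighted average of μ₀ and x̄.
σ₀² = 14.72² = 216.6784, σ² = 22.43² = 503.1049. Prior precision 1/σ₀² = 1/216.6784; data precision n/σ² = 15/503.1049.
w = (n/σ²)/(1/σ₀² + n/σ²) = n·σ₀²/(σ² + n·σ₀²) = 15·216.6784/(503.1049 + 15·216.6784) = 3250.176/3753.2809 = 0.8660.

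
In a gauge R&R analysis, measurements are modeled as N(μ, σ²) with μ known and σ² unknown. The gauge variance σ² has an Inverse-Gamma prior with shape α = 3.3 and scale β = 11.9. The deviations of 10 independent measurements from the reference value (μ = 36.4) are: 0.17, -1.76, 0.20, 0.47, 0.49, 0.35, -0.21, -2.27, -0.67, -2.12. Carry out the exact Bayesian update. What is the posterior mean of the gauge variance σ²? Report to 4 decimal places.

With known mean μ and an Inverse-Gamma(α, β) prior on σ², the Normal likelihood is conjugate: posterior is Inv-Gamma(α + n/2, β + Σ(xᵢ−μ)²/2).
Σ(xᵢ−μ)² = (0.17)² + (-1.76)² + (0.20)² + (0.47)² + (0.49)² + (0.35)² + (-0.21)² + (-2.27)² + (-0.67)² + (-2.12)² = 13.8903.
Posterior: Inv-Gamma(3.3 + 10/2, 11.9 + 13.8903/2) = Inv-Gamma(8.30, 18.84515).
E[σ²|data] = β/(α−1) = 18.84515/7.30 = 2.5815.

2.5815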